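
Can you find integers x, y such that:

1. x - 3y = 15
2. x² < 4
Yes

Take x = 0, y = -5. Substituting into each constraint:
  (1) 0 - 3(-5) = 15 ✓
  (2) x² = (0)² = 0, and 0 < 4 ✓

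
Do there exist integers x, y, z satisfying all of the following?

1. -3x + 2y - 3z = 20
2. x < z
Yes

Take x = 0, y = 13, z = 2. Substituting into each constraint:
  (1) -3(0) + 2(13) - 3(2) = 20 ✓
  (2) 0 < 2 ✓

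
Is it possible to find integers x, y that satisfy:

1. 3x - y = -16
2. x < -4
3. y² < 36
Yes

Take x = -5, y = 1. Substituting into each constraint:
  (1) 3(-5) + (-1) = -16 ✓
  (2) -5 < -4 ✓
  (3) y² = (1)² = 1, and 1 < 36 ✓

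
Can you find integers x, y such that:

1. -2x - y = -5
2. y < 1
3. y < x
Yes

Take x = 3, y = -1. Substituting into each constraint:
  (1) -2(3) + 1 = -5 ✓
  (2) -1 < 1 ✓
  (3) -1 < 3 ✓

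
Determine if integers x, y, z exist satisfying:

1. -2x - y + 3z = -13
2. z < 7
Yes

Take x = 0, y = 1, z = -4. Substituting into each constraint:
  (1) -2(0) + (-1) + 3(-4) = -13 ✓
  (2) -4 < 7 ✓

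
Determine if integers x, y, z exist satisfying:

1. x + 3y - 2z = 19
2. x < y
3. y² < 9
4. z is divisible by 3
Yes

Take x = 1, y = 2, z = -6. Substituting into each constraint:
  (1) 1 + 3(2) - 2(-6) = 19 ✓
  (2) 1 < 2 ✓
  (3) y² = (2)² = 4, and 4 < 9 ✓
  (4) -6 = 3 × -2, remainder 0 ✓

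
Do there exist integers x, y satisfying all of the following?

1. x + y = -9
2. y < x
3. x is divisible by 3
Yes

Take x = 0, y = -9. Substituting into each constraint:
  (1) 0 + (-9) = -9 ✓
  (2) -9 < 0 ✓
  (3) 0 = 3 × 0, remainder 0 ✓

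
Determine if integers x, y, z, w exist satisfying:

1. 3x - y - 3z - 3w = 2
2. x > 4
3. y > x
Yes

Take x = 6, y = 7, z = 3, w = 0. Substituting into each constraint:
  (1) 3(6) + (-7) - 3(3) - 3(0) = 2 ✓
  (2) 6 > 4 ✓
  (3) 7 > 6 ✓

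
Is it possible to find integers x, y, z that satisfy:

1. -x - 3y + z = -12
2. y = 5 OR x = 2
Yes

Take x = 2, y = 6, z = 8. Substituting into each constraint:
  (1) (-2) - 3(6) + 8 = -12 ✓
  (2) x = 2, target 2 ✓ (second branch holds)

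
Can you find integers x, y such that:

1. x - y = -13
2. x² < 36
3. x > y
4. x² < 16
No

A contradictory subset is {x - y = -13, x > y}. No integer assignment can satisfy these jointly:

  - x - y = -13: is a linear equation tying the variables together
  - x > y: bounds one variable relative to another variable

From the equation, x − y = -13, i.e. x − y = -13; but x > y requires x − y ≥ 1. Contradiction.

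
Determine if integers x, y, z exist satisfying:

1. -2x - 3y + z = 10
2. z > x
Yes

Take x = 0, y = -3, z = 1. Substituting into each constraint:
  (1) -2(0) - 3(-3) + 1 = 10 ✓
  (2) 1 > 0 ✓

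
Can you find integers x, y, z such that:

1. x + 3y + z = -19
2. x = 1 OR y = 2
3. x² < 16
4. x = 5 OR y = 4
Yes

Take x = 1, y = 4, z = -32. Substituting into each constraint:
  (1) 1 + 3(4) + (-32) = -19 ✓
  (2) x = 1, target 1 ✓ (first branch holds)
  (3) x² = (1)² = 1, and 1 < 16 ✓
  (4) y = 4, target 4 ✓ (second branch holds)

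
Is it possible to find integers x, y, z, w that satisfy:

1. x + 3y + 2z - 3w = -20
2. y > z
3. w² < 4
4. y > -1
Yes

Take x = -18, y = 0, z = -1, w = 0. Substituting into each constraint:
  (1) (-18) + 3(0) + 2(-1) - 3(0) = -20 ✓
  (2) 0 > -1 ✓
  (3) w² = (0)² = 0, and 0 < 4 ✓
  (4) 0 > -1 ✓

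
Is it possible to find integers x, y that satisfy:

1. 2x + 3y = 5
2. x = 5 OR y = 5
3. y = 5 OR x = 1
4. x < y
Yes

Take x = -5, y = 5. Substituting into each constraint:
  (1) 2(-5) + 3(5) = 5 ✓
  (2) y = 5, target 5 ✓ (second branch holds)
  (3) y = 5, target 5 ✓ (first branch holds)
  (4) -5 < 5 ✓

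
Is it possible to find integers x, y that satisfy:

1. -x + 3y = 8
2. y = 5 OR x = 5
Yes

Take x = 7, y = 5. Substituting into each constraint:
  (1) (-7) + 3(5) = 8 ✓
  (2) y = 5, target 5 ✓ (first branch holds)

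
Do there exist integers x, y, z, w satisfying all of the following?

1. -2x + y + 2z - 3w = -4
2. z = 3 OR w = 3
Yes

Take x = -2, y = 1, z = 0, w = 3. Substituting into each constraint:
  (1) -2(-2) + 1 + 2(0) - 3(3) = -4 ✓
  (2) w = 3, target 3 ✓ (second branch holds)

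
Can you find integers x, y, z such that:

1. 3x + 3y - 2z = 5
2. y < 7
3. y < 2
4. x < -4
Yes

Take x = -6, y = 1, z = -10. Substituting into each constraint:
  (1) 3(-6) + 3(1) - 2(-10) = 5 ✓
  (2) 1 < 7 ✓
  (3) 1 < 2 ✓
  (4) -6 < -4 ✓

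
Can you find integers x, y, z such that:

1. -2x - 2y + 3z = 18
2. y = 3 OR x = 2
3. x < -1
Yes

Take x = -12, y = 3, z = 0. Substituting into each constraint:
  (1) -2(-12) - 2(3) + 3(0) = 18 ✓
  (2) y = 3, target 3 ✓ (first branch holds)
  (3) -12 < -1 ✓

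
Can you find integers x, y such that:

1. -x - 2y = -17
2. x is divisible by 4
No

The full constraint system is jointly infeasible over the integers. Each constraint and what it forces:

  - -x - 2y = -17: is a linear equation tying the variables together
  - x is divisible by 4: restricts x to multiples of 4

Modular obstruction: writing x = 4x', every remaining term of the linear equation is divisible by 2, so the left side is ≡ 0 (mod 2); but the right side -17 ≡ 1 (mod 2). No integers can satisfy it.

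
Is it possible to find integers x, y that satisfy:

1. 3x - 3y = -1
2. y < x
No

Even the single constraint (3x - 3y = -1) is infeasible over the integers.

  - 3x - 3y = -1: every term on the left is divisible by 3, so the LHS ≡ 0 (mod 3), but the RHS -1 is not — no integer solution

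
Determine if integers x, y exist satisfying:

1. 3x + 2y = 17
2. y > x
Yes

Take x = 1, y = 7. Substituting into each constraint:
  (1) 3(1) + 2(7) = 17 ✓
  (2) 7 > 1 ✓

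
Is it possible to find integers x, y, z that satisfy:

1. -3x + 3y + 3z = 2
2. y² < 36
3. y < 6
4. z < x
No

Even the single constraint (-3x + 3y + 3z = 2) is infeasible over the integers.

  - -3x + 3y + 3z = 2: every term on the left is divisible by 3, so the LHS ≡ 0 (mod 3), but the RHS 2 is not — no integer solution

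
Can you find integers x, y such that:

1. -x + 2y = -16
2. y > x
Yes

Take x = -18, y = -17. Substituting into each constraint:
  (1) 18 + 2(-17) = -16 ✓
  (2) -17 > -18 ✓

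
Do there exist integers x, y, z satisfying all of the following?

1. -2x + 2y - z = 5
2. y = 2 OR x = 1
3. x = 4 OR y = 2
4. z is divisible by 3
Yes

Take x = -2, y = 2, z = 3. Substituting into each constraint:
  (1) -2(-2) + 2(2) + (-3) = 5 ✓
  (2) y = 2, target 2 ✓ (first branch holds)
  (3) y = 2, target 2 ✓ (second branch holds)
  (4) 3 = 3 × 1, remainder 0 ✓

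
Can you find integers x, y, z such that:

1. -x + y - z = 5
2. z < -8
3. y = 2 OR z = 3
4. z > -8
No

A contradictory subset is {z < -8, z > -8}. No integer assignment can satisfy these jointly:

  - z < -8: bounds one variable relative to a constant
  - z > -8: bounds one variable relative to a constant

Direct contradiction: the bounds on z require z ≥ -7 and z ≤ -9 simultaneously, which is empty.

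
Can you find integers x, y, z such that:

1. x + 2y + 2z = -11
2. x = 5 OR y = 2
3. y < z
Yes

Take x = -21, y = 2, z = 3. Substituting into each constraint:
  (1) (-21) + 2(2) + 2(3) = -11 ✓
  (2) y = 2, target 2 ✓ (second branch holds)
  (3) 2 < 3 ✓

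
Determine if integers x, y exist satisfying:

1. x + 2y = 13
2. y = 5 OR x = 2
Yes

Take x = 3, y = 5. Substituting into each constraint:
  (1) 3 + 2(5) = 13 ✓
  (2) y = 5, target 5 ✓ (first branch holds)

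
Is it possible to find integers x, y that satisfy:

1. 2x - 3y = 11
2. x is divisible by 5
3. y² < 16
Yes

Take x = 10, y = 3. Substituting into each constraint:
  (1) 2(10) - 3(3) = 11 ✓
  (2) 10 = 5 × 2, remainder 0 ✓
  (3) y² = (3)² = 9, and 9 < 16 ✓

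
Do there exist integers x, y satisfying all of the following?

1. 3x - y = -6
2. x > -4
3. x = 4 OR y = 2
Yes

Take x = 4, y = 18. Substituting into each constraint:
  (1) 3(4) + (-18) = -6 ✓
  (2) 4 > -4 ✓
  (3) x = 4, target 4 ✓ (first branch holds)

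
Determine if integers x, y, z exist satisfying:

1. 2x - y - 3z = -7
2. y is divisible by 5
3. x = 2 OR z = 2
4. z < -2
Yes

Take x = 2, y = 20, z = -3. Substituting into each constraint:
  (1) 2(2) + (-20) - 3(-3) = -7 ✓
  (2) 20 = 5 × 4, remainder 0 ✓
  (3) x = 2, target 2 ✓ (first branch holds)
  (4) -3 < -2 ✓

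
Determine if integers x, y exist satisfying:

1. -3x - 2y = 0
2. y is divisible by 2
Yes

Take x = 0, y = 0. Substituting into each constraint:
  (1) -3(0) - 2(0) = 0 ✓
  (2) 0 = 2 × 0, remainder 0 ✓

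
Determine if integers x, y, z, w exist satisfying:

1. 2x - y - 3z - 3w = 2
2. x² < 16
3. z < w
Yes

Take x = 0, y = 1, z = -1, w = 0. Substituting into each constraint:
  (1) 2(0) + (-1) - 3(-1) - 3(0) = 2 ✓
  (2) x² = (0)² = 0, and 0 < 16 ✓
  (3) -1 < 0 ✓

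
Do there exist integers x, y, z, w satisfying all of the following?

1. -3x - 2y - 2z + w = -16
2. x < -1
Yes

Take x = -2, y = 11, z = 0, w = 0. Substituting into each constraint:
  (1) -3(-2) - 2(11) - 2(0) + 0 = -16 ✓
  (2) -2 < -1 ✓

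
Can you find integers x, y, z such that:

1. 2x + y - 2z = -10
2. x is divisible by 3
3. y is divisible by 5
Yes

Take x = 0, y = 0, z = 5. Substituting into each constraint:
  (1) 2(0) + 0 - 2(5) = -10 ✓
  (2) 0 = 3 × 0, remainder 0 ✓
  (3) 0 = 5 × 0, remainder 0 ✓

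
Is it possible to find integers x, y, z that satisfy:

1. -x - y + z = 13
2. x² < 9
Yes

Take x = 0, y = -13, z = 0. Substituting into each constraint:
  (1) 0 + 13 + 0 = 13 ✓
  (2) x² = (0)² = 0, and 0 < 9 ✓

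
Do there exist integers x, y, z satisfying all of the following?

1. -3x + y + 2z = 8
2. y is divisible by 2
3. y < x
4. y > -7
Yes

Take x = 2, y = 0, z = 7. Substituting into each constraint:
  (1) -3(2) + 0 + 2(7) = 8 ✓
  (2) 0 = 2 × 0, remainder 0 ✓
  (3) 0 < 2 ✓
  (4) 0 > -7 ✓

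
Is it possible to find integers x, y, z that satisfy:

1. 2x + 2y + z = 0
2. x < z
Yes

Take x = -1, y = 1, z = 0. Substituting into each constraint:
  (1) 2(-1) + 2(1) + 0 = 0 ✓
  (2) -1 < 0 ✓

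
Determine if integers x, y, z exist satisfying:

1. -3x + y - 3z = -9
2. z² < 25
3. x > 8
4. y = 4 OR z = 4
Yes

Take x = 9, y = 30, z = 4. Substituting into each constraint:
  (1) -3(9) + 30 - 3(4) = -9 ✓
  (2) z² = (4)² = 16, and 16 < 25 ✓
  (3) 9 > 8 ✓
  (4) z = 4, target 4 ✓ (second branch holds)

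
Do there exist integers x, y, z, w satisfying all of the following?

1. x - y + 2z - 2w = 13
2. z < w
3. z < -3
Yes

Take x = 21, y = 0, z = -4, w = 0. Substituting into each constraint:
  (1) 21 + 0 + 2(-4) - 2(0) = 13 ✓
  (2) -4 < 0 ✓
  (3) -4 < -3 ✓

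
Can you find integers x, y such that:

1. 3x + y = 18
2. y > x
Yes

Take x = 4, y = 6. Substituting into each constraint:
  (1) 3(4) + 6 = 18 ✓
  (2) 6 > 4 ✓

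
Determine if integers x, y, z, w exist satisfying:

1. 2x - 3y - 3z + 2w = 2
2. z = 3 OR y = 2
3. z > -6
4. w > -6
Yes

Take x = 0, y = -3, z = 3, w = 1. Substituting into each constraint:
  (1) 2(0) - 3(-3) - 3(3) + 2(1) = 2 ✓
  (2) z = 3, target 3 ✓ (first branch holds)
  (3) 3 > -6 ✓
  (4) 1 > -6 ✓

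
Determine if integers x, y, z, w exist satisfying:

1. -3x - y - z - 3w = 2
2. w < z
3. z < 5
Yes

Take x = -1, y = 0, z = 1, w = 0. Substituting into each constraint:
  (1) -3(-1) + 0 + (-1) - 3(0) = 2 ✓
  (2) 0 < 1 ✓
  (3) 1 < 5 ✓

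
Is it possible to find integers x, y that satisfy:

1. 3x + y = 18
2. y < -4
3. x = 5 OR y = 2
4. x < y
No

A contradictory subset is {3x + y = 18, y < -4, x < y}. No integer assignment can satisfy these jointly:

  - 3x + y = 18: is a linear equation tying the variables together
  - y < -4: bounds one variable relative to a constant
  - x < y: bounds one variable relative to another variable

Propagating the comparison: x < y and y ≤ -5 give x ≤ -6. Range argument: with x ∈ [−∞, -6], y ∈ [−∞, -5], the left side of the equation is at most -23, but the right side is 18 > -23. No integer solution exists.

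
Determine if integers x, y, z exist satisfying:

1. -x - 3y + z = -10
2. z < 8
Yes

Take x = 0, y = 0, z = -10. Substituting into each constraint:
  (1) 0 - 3(0) + (-10) = -10 ✓
  (2) -10 < 8 ✓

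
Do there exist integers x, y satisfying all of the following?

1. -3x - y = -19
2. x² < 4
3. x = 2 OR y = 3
No

The full constraint system is jointly infeasible over the integers. Each constraint and what it forces:

  - -3x - y = -19: is a linear equation tying the variables together
  - x² < 4: restricts x to |x| ≤ 1
  - x = 2 OR y = 3: forces a choice: either x = 2 or y = 3

Split on the disjunction (x = 2 OR y = 3):
  • If x = 2: this contradicts x² < 4, which requires |x| ≤ 1.
  • If y = 3: with y = 3, every remaining term of the linear equation is divisible by 3, so the left side is ≡ 0 (mod 3); but the right side -16 ≡ 2 (mod 3). No integers can satisfy it.
Both branches are infeasible, so the system has no integer solution.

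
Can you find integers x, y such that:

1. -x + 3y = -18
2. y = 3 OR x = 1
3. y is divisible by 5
No

The full constraint system is jointly infeasible over the integers. Each constraint and what it forces:

  - -x + 3y = -18: is a linear equation tying the variables together
  - y = 3 OR x = 1: forces a choice: either y = 3 or x = 1
  - y is divisible by 5: restricts y to multiples of 5

Split on the disjunction (y = 3 OR x = 1):
  • If y = 3: this contradicts the divisibility constraint — 3 is not a multiple of 5.
  • If x = 1: with x = 1, writing y = 5y', every remaining term of the linear equation is divisible by 15, so the left side is ≡ 0 (mod 15); but the right side -17 ≡ 13 (mod 15). No integers can satisfy it.
Both branches are infeasible, so the system has no integer solution.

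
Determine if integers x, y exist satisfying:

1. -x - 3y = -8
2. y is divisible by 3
Yes

Take x = 8, y = 0. Substituting into each constraint:
  (1) (-8) - 3(0) = -8 ✓
  (2) 0 = 3 × 0, remainder 0 ✓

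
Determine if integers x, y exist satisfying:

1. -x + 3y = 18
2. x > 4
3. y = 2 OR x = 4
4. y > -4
No

A contradictory subset is {-x + 3y = 18, x > 4, y = 2 OR x = 4}. No integer assignment can satisfy these jointly:

  - -x + 3y = 18: is a linear equation tying the variables together
  - x > 4: bounds one variable relative to a constant
  - y = 2 OR x = 4: forces a choice: either y = 2 or x = 4

Split on the disjunction (y = 2 OR x = 4):
  • If y = 2: the equation forces x = -12, which contradicts the bound x ≥ 5.
  • If x = 4: this contradicts the bound x ≥ 5.
Both branches are infeasible, so the system has no integer solution.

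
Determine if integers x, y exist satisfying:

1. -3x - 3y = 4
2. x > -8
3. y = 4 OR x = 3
No

Even the single constraint (-3x - 3y = 4) is infeasible over the integers.

  - -3x - 3y = 4: every term on the left is divisible by 3, so the LHS ≡ 0 (mod 3), but the RHS 4 is not — no integer solution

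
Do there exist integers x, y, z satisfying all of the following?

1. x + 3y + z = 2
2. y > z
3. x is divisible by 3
Yes

Take x = 3, y = 0, z = -1. Substituting into each constraint:
  (1) 3 + 3(0) + (-1) = 2 ✓
  (2) 0 > -1 ✓
  (3) 3 = 3 × 1, remainder 0 ✓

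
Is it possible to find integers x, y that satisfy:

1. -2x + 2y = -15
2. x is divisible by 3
No

Even the single constraint (-2x + 2y = -15) is infeasible over the integers.

  - -2x + 2y = -15: every term on the left is divisible by 2, so the LHS ≡ 0 (mod 2), but the RHS -15 is not — no integer solution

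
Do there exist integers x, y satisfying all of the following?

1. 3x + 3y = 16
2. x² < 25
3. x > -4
No

Even the single constraint (3x + 3y = 16) is infeasible over the integers.

  - 3x + 3y = 16: every term on the left is divisible by 3, so the LHS ≡ 0 (mod 3), but the RHS 16 is not — no integer solution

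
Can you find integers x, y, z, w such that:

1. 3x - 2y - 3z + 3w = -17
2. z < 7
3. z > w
Yes

Take x = 0, y = 7, z = 1, w = 0. Substituting into each constraint:
  (1) 3(0) - 2(7) - 3(1) + 3(0) = -17 ✓
  (2) 1 < 7 ✓
  (3) 1 > 0 ✓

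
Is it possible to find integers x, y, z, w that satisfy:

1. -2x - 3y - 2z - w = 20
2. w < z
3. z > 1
Yes

Take x = -12, y = 0, z = 2, w = 0. Substituting into each constraint:
  (1) -2(-12) - 3(0) - 2(2) + 0 = 20 ✓
  (2) 0 < 2 ✓
  (3) 2 > 1 ✓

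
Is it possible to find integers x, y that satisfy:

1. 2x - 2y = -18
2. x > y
No

The full constraint system is jointly infeasible over the integers. Each constraint and what it forces:

  - 2x - 2y = -18: is a linear equation tying the variables together
  - x > y: bounds one variable relative to another variable

From the equation, x − y = -9, i.e. x − y = -9; but x > y requires x − y ≥ 1. Contradiction.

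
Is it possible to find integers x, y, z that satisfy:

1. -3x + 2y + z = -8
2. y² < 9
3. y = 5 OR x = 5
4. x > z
Yes

Take x = 5, y = 2, z = 3. Substituting into each constraint:
  (1) -3(5) + 2(2) + 3 = -8 ✓
  (2) y² = (2)² = 4, and 4 < 9 ✓
  (3) x = 5, target 5 ✓ (second branch holds)
  (4) 5 > 3 ✓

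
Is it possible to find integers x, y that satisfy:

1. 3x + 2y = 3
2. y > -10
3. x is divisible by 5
Yes

Take x = -5, y = 9. Substituting into each constraint:
  (1) 3(-5) + 2(9) = 3 ✓
  (2) 9 > -10 ✓
  (3) -5 = 5 × -1, remainder 0 ✓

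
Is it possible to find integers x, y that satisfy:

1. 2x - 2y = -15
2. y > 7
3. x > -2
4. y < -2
No

Even the single constraint (2x - 2y = -15) is infeasible over the integers.

  - 2x - 2y = -15: every term on the left is divisible by 2, so the LHS ≡ 0 (mod 2), but the RHS -15 is not — no integer solution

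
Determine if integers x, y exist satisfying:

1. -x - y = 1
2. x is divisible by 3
Yes

Take x = 0, y = -1. Substituting into each constraint:
  (1) 0 + 1 = 1 ✓
  (2) 0 = 3 × 0, remainder 0 ✓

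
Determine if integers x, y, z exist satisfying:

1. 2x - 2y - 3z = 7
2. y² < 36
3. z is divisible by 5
Yes

Take x = 13, y = 2, z = 5. Substituting into each constraint:
  (1) 2(13) - 2(2) - 3(5) = 7 ✓
  (2) y² = (2)² = 4, and 4 < 36 ✓
  (3) 5 = 5 × 1, remainder 0 ✓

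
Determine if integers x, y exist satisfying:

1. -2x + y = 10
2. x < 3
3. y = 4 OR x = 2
Yes

Take x = 2, y = 14. Substituting into each constraint:
  (1) -2(2) + 14 = 10 ✓
  (2) 2 < 3 ✓
  (3) x = 2, target 2 ✓ (second branch holds)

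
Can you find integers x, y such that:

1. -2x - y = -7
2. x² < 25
Yes

Take x = 3, y = 1. Substituting into each constraint:
  (1) -2(3) + (-1) = -7 ✓
  (2) x² = (3)² = 9, and 9 < 25 ✓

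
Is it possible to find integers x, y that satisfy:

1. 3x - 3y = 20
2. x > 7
No

Even the single constraint (3x - 3y = 20) is infeasible over the integers.

  - 3x - 3y = 20: every term on the left is divisible by 3, so the LHS ≡ 0 (mod 3), but the RHS 20 is not — no integer solution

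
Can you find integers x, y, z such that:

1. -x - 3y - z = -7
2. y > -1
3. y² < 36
Yes

Take x = 7, y = 0, z = 0. Substituting into each constraint:
  (1) (-7) - 3(0) + 0 = -7 ✓
  (2) 0 > -1 ✓
  (3) y² = (0)² = 0, and 0 < 36 ✓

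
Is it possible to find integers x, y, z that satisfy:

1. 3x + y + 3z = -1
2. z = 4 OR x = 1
Yes

Take x = -5, y = 2, z = 4. Substituting into each constraint:
  (1) 3(-5) + 2 + 3(4) = -1 ✓
  (2) z = 4, target 4 ✓ (first branch holds)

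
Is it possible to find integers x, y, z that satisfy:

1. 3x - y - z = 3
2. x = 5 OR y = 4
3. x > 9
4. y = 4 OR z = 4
Yes

Take x = 10, y = 4, z = 23. Substituting into each constraint:
  (1) 3(10) + (-4) + (-23) = 3 ✓
  (2) y = 4, target 4 ✓ (second branch holds)
  (3) 10 > 9 ✓
  (4) y = 4, target 4 ✓ (first branch holds)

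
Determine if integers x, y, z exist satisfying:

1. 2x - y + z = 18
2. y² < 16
Yes

Take x = 0, y = 0, z = 18. Substituting into each constraint:
  (1) 2(0) + 0 + 18 = 18 ✓
  (2) y² = (0)² = 0, and 0 < 16 ✓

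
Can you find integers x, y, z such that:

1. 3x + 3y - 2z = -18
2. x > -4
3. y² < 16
Yes

Take x = -2, y = 0, z = 6. Substituting into each constraint:
  (1) 3(-2) + 3(0) - 2(6) = -18 ✓
  (2) -2 > -4 ✓
  (3) y² = (0)² = 0, and 0 < 16 ✓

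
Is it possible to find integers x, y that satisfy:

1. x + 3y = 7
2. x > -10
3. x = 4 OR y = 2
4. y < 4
Yes

Take x = 1, y = 2. Substituting into each constraint:
  (1) 1 + 3(2) = 7 ✓
  (2) 1 > -10 ✓
  (3) y = 2, target 2 ✓ (second branch holds)
  (4) 2 < 4 ✓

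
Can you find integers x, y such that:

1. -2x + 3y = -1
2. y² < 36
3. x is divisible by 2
Yes

Take x = 2, y = 1. Substituting into each constraint:
  (1) -2(2) + 3(1) = -1 ✓
  (2) y² = (1)² = 1, and 1 < 36 ✓
  (3) 2 = 2 × 1, remainder 0 ✓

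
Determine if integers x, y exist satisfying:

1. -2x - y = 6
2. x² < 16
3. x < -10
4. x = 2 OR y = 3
No

A contradictory subset is {-2x - y = 6, x < -10, x = 2 OR y = 3}. No integer assignment can satisfy these jointly:

  - -2x - y = 6: is a linear equation tying the variables together
  - x < -10: bounds one variable relative to a constant
  - x = 2 OR y = 3: forces a choice: either x = 2 or y = 3

Split on the disjunction (x = 2 OR y = 3):
  • If x = 2: this contradicts the bound x ≤ -11.
  • If y = 3: with y = 3, every remaining term of the linear equation is divisible by 2, so the left side is ≡ 0 (mod 2); but the right side 9 ≡ 1 (mod 2). No integers can satisfy it.
Both branches are infeasible, so the system has no integer solution.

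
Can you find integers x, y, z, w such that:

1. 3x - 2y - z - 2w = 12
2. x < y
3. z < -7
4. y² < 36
Yes

Take x = -1, y = 0, z = -15, w = 0. Substituting into each constraint:
  (1) 3(-1) - 2(0) + 15 - 2(0) = 12 ✓
  (2) -1 < 0 ✓
  (3) -15 < -7 ✓
  (4) y² = (0)² = 0, and 0 < 36 ✓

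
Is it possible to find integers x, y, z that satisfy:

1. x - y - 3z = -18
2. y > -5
Yes

Take x = 0, y = 0, z = 6. Substituting into each constraint:
  (1) 0 + 0 - 3(6) = -18 ✓
  (2) 0 > -5 ✓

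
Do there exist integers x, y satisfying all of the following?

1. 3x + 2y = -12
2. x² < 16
Yes

Take x = 0, y = -6. Substituting into each constraint:
  (1) 3(0) + 2(-6) = -12 ✓
  (2) x² = (0)² = 0, and 0 < 16 ✓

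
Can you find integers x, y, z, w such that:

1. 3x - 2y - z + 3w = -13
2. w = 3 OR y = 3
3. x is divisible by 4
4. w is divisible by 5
Yes

Take x = 0, y = 3, z = 22, w = 5. Substituting into each constraint:
  (1) 3(0) - 2(3) + (-22) + 3(5) = -13 ✓
  (2) y = 3, target 3 ✓ (second branch holds)
  (3) 0 = 4 × 0, remainder 0 ✓
  (4) 5 = 5 × 1, remainder 0 ✓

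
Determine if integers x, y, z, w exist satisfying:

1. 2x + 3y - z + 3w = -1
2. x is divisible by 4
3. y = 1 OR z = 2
Yes

Take x = 0, y = 1, z = 4, w = 0. Substituting into each constraint:
  (1) 2(0) + 3(1) + (-4) + 3(0) = -1 ✓
  (2) 0 = 4 × 0, remainder 0 ✓
  (3) y = 1, target 1 ✓ (first branch holds)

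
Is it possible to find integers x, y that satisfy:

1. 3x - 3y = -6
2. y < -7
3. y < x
No

A contradictory subset is {3x - 3y = -6, y < x}. No integer assignment can satisfy these jointly:

  - 3x - 3y = -6: is a linear equation tying the variables together
  - y < x: bounds one variable relative to another variable

From the equation, x − y = -2, i.e. x − y = -2; but x > y requires x − y ≥ 1. Contradiction.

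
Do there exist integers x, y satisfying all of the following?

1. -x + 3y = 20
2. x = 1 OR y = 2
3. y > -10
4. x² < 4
Yes

Take x = 1, y = 7. Substituting into each constraint:
  (1) (-1) + 3(7) = 20 ✓
  (2) x = 1, target 1 ✓ (first branch holds)
  (3) 7 > -10 ✓
  (4) x² = (1)² = 1, and 1 < 4 ✓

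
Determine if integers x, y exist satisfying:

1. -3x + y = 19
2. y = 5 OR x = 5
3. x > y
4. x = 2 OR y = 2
No

A contradictory subset is {-3x + y = 19, x > y, x = 2 OR y = 2}. No integer assignment can satisfy these jointly:

  - -3x + y = 19: is a linear equation tying the variables together
  - x > y: bounds one variable relative to another variable
  - x = 2 OR y = 2: forces a choice: either x = 2 or y = 2

Split on the disjunction (x = 2 OR y = 2):
  • If x = 2: the equation forces y = 25, giving (x, y) = (2, 25), which violates x > y.
  • If y = 2: with y = 2, every remaining term of the linear equation is divisible by 3, so the left side is ≡ 0 (mod 3); but the right side 17 ≡ 2 (mod 3). No integers can satisfy it.
Both branches are infeasible, so the system has no integer solution.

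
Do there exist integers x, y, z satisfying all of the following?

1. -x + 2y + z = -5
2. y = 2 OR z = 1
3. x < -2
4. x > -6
Yes

Take x = -4, y = -5, z = 1. Substituting into each constraint:
  (1) 4 + 2(-5) + 1 = -5 ✓
  (2) z = 1, target 1 ✓ (second branch holds)
  (3) -4 < -2 ✓
  (4) -4 > -6 ✓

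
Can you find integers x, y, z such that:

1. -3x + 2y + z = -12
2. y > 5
Yes

Take x = 8, y = 6, z = 0. Substituting into each constraint:
  (1) -3(8) + 2(6) + 0 = -12 ✓
  (2) 6 > 5 ✓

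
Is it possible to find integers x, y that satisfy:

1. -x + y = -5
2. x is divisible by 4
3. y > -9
Yes

Take x = 0, y = -5. Substituting into each constraint:
  (1) 0 + (-5) = -5 ✓
  (2) 0 = 4 × 0, remainder 0 ✓
  (3) -5 > -9 ✓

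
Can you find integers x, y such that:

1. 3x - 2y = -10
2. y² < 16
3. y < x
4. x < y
No

A contradictory subset is {y < x, x < y}. No integer assignment can satisfy these jointly:

  - y < x: bounds one variable relative to another variable
  - x < y: bounds one variable relative to another variable

Direct contradiction: x > y and y > x cannot both hold.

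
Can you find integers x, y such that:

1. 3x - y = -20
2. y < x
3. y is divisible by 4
Yes

Take x = -12, y = -16. Substituting into each constraint:
  (1) 3(-12) + 16 = -20 ✓
  (2) -16 < -12 ✓
  (3) -16 = 4 × -4, remainder 0 ✓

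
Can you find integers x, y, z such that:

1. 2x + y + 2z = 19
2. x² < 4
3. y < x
Yes

Take x = 0, y = -1, z = 10. Substituting into each constraint:
  (1) 2(0) + (-1) + 2(10) = 19 ✓
  (2) x² = (0)² = 0, and 0 < 4 ✓
  (3) -1 < 0 ✓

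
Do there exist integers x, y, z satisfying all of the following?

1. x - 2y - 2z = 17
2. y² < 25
Yes

Take x = 17, y = 0, z = 0. Substituting into each constraint:
  (1) 17 - 2(0) - 2(0) = 17 ✓
  (2) y² = (0)² = 0, and 0 < 25 ✓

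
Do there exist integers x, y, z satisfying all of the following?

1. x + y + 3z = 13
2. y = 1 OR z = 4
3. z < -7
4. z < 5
Yes

Take x = 36, y = 1, z = -8. Substituting into each constraint:
  (1) 36 + 1 + 3(-8) = 13 ✓
  (2) y = 1, target 1 ✓ (first branch holds)
  (3) -8 < -7 ✓
  (4) -8 < 5 ✓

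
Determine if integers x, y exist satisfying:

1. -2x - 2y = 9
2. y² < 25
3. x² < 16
No

Even the single constraint (-2x - 2y = 9) is infeasible over the integers.

  - -2x - 2y = 9: every term on the left is divisible by 2, so the LHS ≡ 0 (mod 2), but the RHS 9 is not — no integer solution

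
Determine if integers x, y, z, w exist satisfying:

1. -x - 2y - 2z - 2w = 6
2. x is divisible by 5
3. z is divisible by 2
Yes

Take x = 0, y = 0, z = 0, w = -3. Substituting into each constraint:
  (1) 0 - 2(0) - 2(0) - 2(-3) = 6 ✓
  (2) 0 = 5 × 0, remainder 0 ✓
  (3) 0 = 2 × 0, remainder 0 ✓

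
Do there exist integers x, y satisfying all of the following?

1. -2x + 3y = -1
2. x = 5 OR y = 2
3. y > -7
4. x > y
Yes

Take x = 5, y = 3. Substituting into each constraint:
  (1) -2(5) + 3(3) = -1 ✓
  (2) x = 5, target 5 ✓ (first branch holds)
  (3) 3 > -7 ✓
  (4) 5 > 3 ✓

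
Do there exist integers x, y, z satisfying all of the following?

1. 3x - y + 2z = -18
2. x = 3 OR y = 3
Yes

Take x = 5, y = 3, z = -15. Substituting into each constraint:
  (1) 3(5) + (-3) + 2(-15) = -18 ✓
  (2) y = 3, target 3 ✓ (second branch holds)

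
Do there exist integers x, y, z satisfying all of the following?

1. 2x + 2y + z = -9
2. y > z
Yes

Take x = -7, y = 2, z = 1. Substituting into each constraint:
  (1) 2(-7) + 2(2) + 1 = -9 ✓
  (2) 2 > 1 ✓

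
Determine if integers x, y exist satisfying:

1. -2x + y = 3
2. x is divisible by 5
Yes

Take x = 0, y = 3. Substituting into each constraint:
  (1) -2(0) + 3 = 3 ✓
  (2) 0 = 5 × 0, remainder 0 ✓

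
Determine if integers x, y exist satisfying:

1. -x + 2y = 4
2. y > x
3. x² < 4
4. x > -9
Yes

Take x = 0, y = 2. Substituting into each constraint:
  (1) 0 + 2(2) = 4 ✓
  (2) 2 > 0 ✓
  (3) x² = (0)² = 0, and 0 < 4 ✓
  (4) 0 > -9 ✓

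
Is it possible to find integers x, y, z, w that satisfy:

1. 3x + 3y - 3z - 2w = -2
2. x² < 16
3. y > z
Yes

Take x = -1, y = 1, z = 0, w = 1. Substituting into each constraint:
  (1) 3(-1) + 3(1) - 3(0) - 2(1) = -2 ✓
  (2) x² = (-1)² = 1, and 1 < 16 ✓
  (3) 1 > 0 ✓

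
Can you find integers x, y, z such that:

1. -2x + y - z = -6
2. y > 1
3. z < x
Yes

Take x = 3, y = 2, z = 2. Substituting into each constraint:
  (1) -2(3) + 2 + (-2) = -6 ✓
  (2) 2 > 1 ✓
  (3) 2 < 3 ✓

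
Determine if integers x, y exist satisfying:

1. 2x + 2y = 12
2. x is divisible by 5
Yes

Take x = 0, y = 6. Substituting into each constraint:
  (1) 2(0) + 2(6) = 12 ✓
  (2) 0 = 5 × 0, remainder 0 ✓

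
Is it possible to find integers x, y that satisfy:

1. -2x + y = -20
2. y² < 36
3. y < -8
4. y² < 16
No

A contradictory subset is {y < -8, y² < 16}. No integer assignment can satisfy these jointly:

  - y < -8: bounds one variable relative to a constant
  - y² < 16: restricts y to |y| ≤ 3

Direct contradiction: the bounds on y require y ≥ -3 and y ≤ -9 simultaneously, which is empty.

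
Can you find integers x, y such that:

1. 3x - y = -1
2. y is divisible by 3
No

The full constraint system is jointly infeasible over the integers. Each constraint and what it forces:

  - 3x - y = -1: is a linear equation tying the variables together
  - y is divisible by 3: restricts y to multiples of 3

Modular obstruction: writing y = 3y', every remaining term of the linear equation is divisible by 3, so the left side is ≡ 0 (mod 3); but the right side -1 ≡ 2 (mod 3). No integers can satisfy it.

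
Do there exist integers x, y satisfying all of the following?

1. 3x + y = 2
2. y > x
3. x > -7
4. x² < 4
Yes

Take x = 0, y = 2. Substituting into each constraint:
  (1) 3(0) + 2 = 2 ✓
  (2) 2 > 0 ✓
  (3) 0 > -7 ✓
  (4) x² = (0)² = 0, and 0 < 4 ✓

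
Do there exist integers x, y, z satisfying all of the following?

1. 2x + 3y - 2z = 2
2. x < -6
Yes

Take x = -7, y = 0, z = -8. Substituting into each constraint:
  (1) 2(-7) + 3(0) - 2(-8) = 2 ✓
  (2) -7 < -6 ✓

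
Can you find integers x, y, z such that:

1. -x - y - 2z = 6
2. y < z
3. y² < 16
Yes

Take x = -8, y = 0, z = 1. Substituting into each constraint:
  (1) 8 + 0 - 2(1) = 6 ✓
  (2) 0 < 1 ✓
  (3) y² = (0)² = 0, and 0 < 16 ✓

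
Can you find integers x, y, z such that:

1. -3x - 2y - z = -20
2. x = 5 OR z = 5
Yes

Take x = 5, y = 2, z = 1. Substituting into each constraint:
  (1) -3(5) - 2(2) + (-1) = -20 ✓
  (2) x = 5, target 5 ✓ (first branch holds)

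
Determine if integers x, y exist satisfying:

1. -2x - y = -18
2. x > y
Yes

Take x = 7, y = 4. Substituting into each constraint:
  (1) -2(7) + (-4) = -18 ✓
  (2) 7 > 4 ✓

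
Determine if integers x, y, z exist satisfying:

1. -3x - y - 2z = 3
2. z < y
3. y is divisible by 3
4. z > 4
Yes

Take x = -8, y = 9, z = 6. Substituting into each constraint:
  (1) -3(-8) + (-9) - 2(6) = 3 ✓
  (2) 6 < 9 ✓
  (3) 9 = 3 × 3, remainder 0 ✓
  (4) 6 > 4 ✓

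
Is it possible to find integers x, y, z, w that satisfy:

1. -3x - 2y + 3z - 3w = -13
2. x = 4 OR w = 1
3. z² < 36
Yes

Take x = 0, y = 5, z = 0, w = 1. Substituting into each constraint:
  (1) -3(0) - 2(5) + 3(0) - 3(1) = -13 ✓
  (2) w = 1, target 1 ✓ (second branch holds)
  (3) z² = (0)² = 0, and 0 < 36 ✓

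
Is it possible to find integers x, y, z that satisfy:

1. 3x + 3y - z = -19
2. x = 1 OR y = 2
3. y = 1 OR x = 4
Yes

Take x = 1, y = 1, z = 25. Substituting into each constraint:
  (1) 3(1) + 3(1) + (-25) = -19 ✓
  (2) x = 1, target 1 ✓ (first branch holds)
  (3) y = 1, target 1 ✓ (first branch holds)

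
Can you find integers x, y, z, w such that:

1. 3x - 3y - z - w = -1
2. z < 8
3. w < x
Yes

Take x = 1, y = 0, z = 4, w = 0. Substituting into each constraint:
  (1) 3(1) - 3(0) + (-4) + 0 = -1 ✓
  (2) 4 < 8 ✓
  (3) 0 < 1 ✓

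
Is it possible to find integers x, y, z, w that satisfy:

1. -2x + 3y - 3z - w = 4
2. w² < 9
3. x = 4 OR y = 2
Yes

Take x = 0, y = 2, z = 0, w = 2. Substituting into each constraint:
  (1) -2(0) + 3(2) - 3(0) + (-2) = 4 ✓
  (2) w² = (2)² = 4, and 4 < 9 ✓
  (3) y = 2, target 2 ✓ (second branch holds)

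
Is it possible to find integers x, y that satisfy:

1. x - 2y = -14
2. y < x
Yes

Take x = 16, y = 15. Substituting into each constraint:
  (1) 16 - 2(15) = -14 ✓
  (2) 15 < 16 ✓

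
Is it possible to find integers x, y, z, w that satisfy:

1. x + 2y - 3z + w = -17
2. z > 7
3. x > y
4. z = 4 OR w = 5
Yes

Take x = 2, y = 0, z = 8, w = 5. Substituting into each constraint:
  (1) 2 + 2(0) - 3(8) + 5 = -17 ✓
  (2) 8 > 7 ✓
  (3) 2 > 0 ✓
  (4) w = 5, target 5 ✓ (second branch holds)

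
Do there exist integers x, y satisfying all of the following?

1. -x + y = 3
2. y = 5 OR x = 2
Yes

Take x = 2, y = 5. Substituting into each constraint:
  (1) (-2) + 5 = 3 ✓
  (2) y = 5, target 5 ✓ (first branch holds)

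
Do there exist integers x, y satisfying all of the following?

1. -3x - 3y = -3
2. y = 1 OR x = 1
Yes

Take x = 0, y = 1. Substituting into each constraint:
  (1) -3(0) - 3(1) = -3 ✓
  (2) y = 1, target 1 ✓ (first branch holds)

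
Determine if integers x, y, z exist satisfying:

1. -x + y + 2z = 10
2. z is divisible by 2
Yes

Take x = 0, y = 10, z = 0. Substituting into each constraint:
  (1) 0 + 10 + 2(0) = 10 ✓
  (2) 0 = 2 × 0, remainder 0 ✓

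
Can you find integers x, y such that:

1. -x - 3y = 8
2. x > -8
Yes

Take x = -5, y = -1. Substituting into each constraint:
  (1) 5 - 3(-1) = 8 ✓
  (2) -5 > -8 ✓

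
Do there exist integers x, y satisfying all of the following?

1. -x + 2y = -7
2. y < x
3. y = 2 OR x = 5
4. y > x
No

A contradictory subset is {y < x, y > x}. No integer assignment can satisfy these jointly:

  - y < x: bounds one variable relative to another variable
  - y > x: bounds one variable relative to another variable

Direct contradiction: x > y and y > x cannot both hold.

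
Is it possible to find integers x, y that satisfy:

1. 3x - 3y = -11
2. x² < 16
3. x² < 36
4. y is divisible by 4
No

Even the single constraint (3x - 3y = -11) is infeasible over the integers.

  - 3x - 3y = -11: every term on the left is divisible by 3, so the LHS ≡ 0 (mod 3), but the RHS -11 is not — no integer solution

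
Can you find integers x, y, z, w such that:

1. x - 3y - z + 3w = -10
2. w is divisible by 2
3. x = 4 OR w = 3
Yes

Take x = 4, y = 0, z = 14, w = 0. Substituting into each constraint:
  (1) 4 - 3(0) + (-14) + 3(0) = -10 ✓
  (2) 0 = 2 × 0, remainder 0 ✓
  (3) x = 4, target 4 ✓ (first branch holds)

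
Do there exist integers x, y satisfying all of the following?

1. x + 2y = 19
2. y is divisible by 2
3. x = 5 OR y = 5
No

The full constraint system is jointly infeasible over the integers. Each constraint and what it forces:

  - x + 2y = 19: is a linear equation tying the variables together
  - y is divisible by 2: restricts y to multiples of 2
  - x = 5 OR y = 5: forces a choice: either x = 5 or y = 5

Split on the disjunction (x = 5 OR y = 5):
  • If x = 5: with x = 5, writing y = 2y', every remaining term of the linear equation is divisible by 4, so the left side is ≡ 0 (mod 4); but the right side 14 ≡ 2 (mod 4). No integers can satisfy it.
  • If y = 5: this contradicts the divisibility constraint — 5 is not a multiple of 2.
Both branches are infeasible, so the system has no integer solution.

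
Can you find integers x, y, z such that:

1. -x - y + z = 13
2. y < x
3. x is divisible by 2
Yes

Take x = 0, y = -1, z = 12. Substituting into each constraint:
  (1) 0 + 1 + 12 = 13 ✓
  (2) -1 < 0 ✓
  (3) 0 = 2 × 0, remainder 0 ✓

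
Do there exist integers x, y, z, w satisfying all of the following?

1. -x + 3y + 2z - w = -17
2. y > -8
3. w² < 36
Yes

Take x = 2, y = -5, z = 0, w = 0. Substituting into each constraint:
  (1) (-2) + 3(-5) + 2(0) + 0 = -17 ✓
  (2) -5 > -8 ✓
  (3) w² = (0)² = 0, and 0 < 36 ✓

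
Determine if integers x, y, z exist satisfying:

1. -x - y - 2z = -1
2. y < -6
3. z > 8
Yes

Take x = 0, y = -17, z = 9. Substituting into each constraint:
  (1) 0 + 17 - 2(9) = -1 ✓
  (2) -17 < -6 ✓
  (3) 9 > 8 ✓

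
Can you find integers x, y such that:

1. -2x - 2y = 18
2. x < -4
Yes

Take x = -9, y = 0. Substituting into each constraint:
  (1) -2(-9) - 2(0) = 18 ✓
  (2) -9 < -4 ✓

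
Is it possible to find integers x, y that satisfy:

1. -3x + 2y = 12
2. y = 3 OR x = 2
Yes

Take x = -2, y = 3. Substituting into each constraint:
  (1) -3(-2) + 2(3) = 12 ✓
  (2) y = 3, target 3 ✓ (first branch holds)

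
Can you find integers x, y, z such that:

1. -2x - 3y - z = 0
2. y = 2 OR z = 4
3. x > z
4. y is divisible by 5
Yes

Take x = 13, y = -10, z = 4. Substituting into each constraint:
  (1) -2(13) - 3(-10) + (-4) = 0 ✓
  (2) z = 4, target 4 ✓ (second branch holds)
  (3) 13 > 4 ✓
  (4) -10 = 5 × -2, remainder 0 ✓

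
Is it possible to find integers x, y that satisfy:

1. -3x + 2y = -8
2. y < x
Yes

Take x = 4, y = 2. Substituting into each constraint:
  (1) -3(4) + 2(2) = -8 ✓
  (2) 2 < 4 ✓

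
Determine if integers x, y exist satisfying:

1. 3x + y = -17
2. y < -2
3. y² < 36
Yes

Take x = -4, y = -5. Substituting into each constraint:
  (1) 3(-4) + (-5) = -17 ✓
  (2) -5 < -2 ✓
  (3) y² = (-5)² = 25, and 25 < 36 ✓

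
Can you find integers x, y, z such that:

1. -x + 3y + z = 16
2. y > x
Yes

Take x = 0, y = 1, z = 13. Substituting into each constraint:
  (1) 0 + 3(1) + 13 = 16 ✓
  (2) 1 > 0 ✓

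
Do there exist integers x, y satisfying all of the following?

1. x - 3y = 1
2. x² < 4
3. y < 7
Yes

Take x = 1, y = 0. Substituting into each constraint:
  (1) 1 - 3(0) = 1 ✓
  (2) x² = (1)² = 1, and 1 < 4 ✓
  (3) 0 < 7 ✓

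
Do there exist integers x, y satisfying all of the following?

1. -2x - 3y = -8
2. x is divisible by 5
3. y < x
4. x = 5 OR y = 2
No

A contradictory subset is {-2x - 3y = -8, y < x, x = 5 OR y = 2}. No integer assignment can satisfy these jointly:

  - -2x - 3y = -8: is a linear equation tying the variables together
  - y < x: bounds one variable relative to another variable
  - x = 5 OR y = 2: forces a choice: either x = 5 or y = 2

Split on the disjunction (x = 5 OR y = 2):
  • If x = 5: with x = 5, every remaining term of the linear equation is divisible by 3, so the left side is ≡ 0 (mod 3); but the right side 2 ≡ 2 (mod 3). No integers can satisfy it.
  • If y = 2: the equation forces x = 1, giving (y, x) = (2, 1), which violates x > y.
Both branches are infeasible, so the system has no integer solution.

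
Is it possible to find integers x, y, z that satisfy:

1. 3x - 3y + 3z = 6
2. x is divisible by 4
Yes

Take x = 0, y = 0, z = 2. Substituting into each constraint:
  (1) 3(0) - 3(0) + 3(2) = 6 ✓
  (2) 0 = 4 × 0, remainder 0 ✓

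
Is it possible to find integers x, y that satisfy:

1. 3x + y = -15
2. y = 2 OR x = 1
Yes

Take x = 1, y = -18. Substituting into each constraint:
  (1) 3(1) + (-18) = -15 ✓
  (2) x = 1, target 1 ✓ (second branch holds)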